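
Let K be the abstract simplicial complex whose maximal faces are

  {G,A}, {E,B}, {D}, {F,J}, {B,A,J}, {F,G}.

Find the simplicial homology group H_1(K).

We work with the vertex ordering A < B < D < E < F < G < J. The simplices of K, each written with vertices in increasing order, are:

  0-simplices (7): A, B, D, E, F, G, J
  1-simplices (7): AB, AG, AJ, BE, BJ, FG, FJ
  2-simplices (1): ABJ

Hence C_0 ≅ Z^7, C_1 ≅ Z^7, C_2 ≅ Z^1.

Boundary ∂_1: C_1 → C_0 is given by ∂[p,q] = [q] − [p]. For instance
  ∂BE = E − B.
The 7×7 boundary matrix has rank 5 and Smith normal form diag(1,1,1,1,1).

The boundary map ∂_2: C_2 → C_1 acts by ∂[p,q,r] = [q,r] − [p,r] + [p,q]. For instance
  ∂ABJ = BJ − AJ + AB.
The 7×1 boundary matrix has rank 1 and Smith normal form diag(1).

Computing H_k = (kernel of ∂_k) / (image of ∂_{k+1}):

  H_1: rank ker ∂_1 − rank ∂_2 = (7 − 5) − 1 = 1, and the invariant factors of ∂_2 are all 1, so H_1 = Z.

H_1 = Z.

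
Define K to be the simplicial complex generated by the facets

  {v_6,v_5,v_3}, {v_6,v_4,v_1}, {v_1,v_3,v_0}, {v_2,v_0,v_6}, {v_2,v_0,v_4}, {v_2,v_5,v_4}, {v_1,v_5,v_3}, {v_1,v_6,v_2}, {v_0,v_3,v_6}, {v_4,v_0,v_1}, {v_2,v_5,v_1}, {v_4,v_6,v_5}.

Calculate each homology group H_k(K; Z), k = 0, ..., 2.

H_0 ≅ Z,  H_1 ≅ Z/2,  H_2 = 0.

K has 7 vertices, 18 edges, 12 triangles.
rank ∂_0 = 0, rank ∂_1 = 6 ⇒ b_0 = 7 − 0 − 6 = 1; all invariant factors of ∂_1 are 1 so no torsion. So H_0 = Z.
rank ∂_1 = 6, rank ∂_2 = 12 ⇒ b_1 = 18 − 6 − 12 = 0; ∂_2 has invariant factor(s) [2] giving torsion. So H_1 = Z/2.
rank ∂_2 = 12, rank ∂_3 = 0 ⇒ b_2 = 12 − 12 − 0 = 0. So H_2 = 0.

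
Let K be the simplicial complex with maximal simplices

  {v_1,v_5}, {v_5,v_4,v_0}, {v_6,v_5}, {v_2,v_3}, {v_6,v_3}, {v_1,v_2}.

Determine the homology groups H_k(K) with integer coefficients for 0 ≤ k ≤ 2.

H_0 = Z,  H_1 = Z,  H_2 = 0.

Order the vertices as v_0 < v_1 < v_2 < v_3 < v_4 < v_5 < v_6. Listing each simplex with vertices in this order, K has dimension 2 with simplices:

  0-simplices (7): [v_0], [v_1], [v_2], [v_3], [v_4], [v_5], [v_6]
  1-simplices (8): [v_0,v_4], [v_0,v_5], [v_1,v_2], [v_1,v_5], [v_2,v_3], [v_3,v_6], [v_4,v_5], [v_5,v_6]
  2-simplices (1): [v_0,v_4,v_5]

Hence C_0 ≅ Z^7, C_1 ≅ Z^8, C_2 ≅ Z^1.

∂_1: C_1 → C_0 is given by ∂[p,q] = [q] − [p].
This gives a 7×8 integer matrix of rank 6; reducing to Smith normal form yields diagonal entries (1,1,1,1,1,1).

Boundary ∂_2: C_2 → C_1 acts by ∂[p,q,r] = [q,r] − [p,r] + [p,q]. For instance
  ∂[v_0,v_4,v_5] = [v_4,v_5] − [v_0,v_5] + [v_0,v_4].
The resulting 8×1 matrix has rank 1, and its Smith normal form has invariant factors (1).

Now H_k = ker ∂_k / im ∂_{k+1}, so:

  H_0: rank C_0 − rank ∂_1 = 7 − 6 = 1, and the invariant factors of ∂_1 are all 1, so H_0 ≅ Z.
  H_1: rank ker ∂_1 − rank ∂_2 = (8 − 6) − 1 = 1, and the invariant factors of ∂_2 are all 1, so H_1 ≅ Z.
  H_2: rank ker ∂_2 − rank ∂_3 = (1 − 1) − 0 = 0, and there is no ∂_3, so H_2 ≅ 0.

As a check, the Euler characteristic is 7 − 8 + 1 = 0, which agrees with 1 − 1 + 0 = 0.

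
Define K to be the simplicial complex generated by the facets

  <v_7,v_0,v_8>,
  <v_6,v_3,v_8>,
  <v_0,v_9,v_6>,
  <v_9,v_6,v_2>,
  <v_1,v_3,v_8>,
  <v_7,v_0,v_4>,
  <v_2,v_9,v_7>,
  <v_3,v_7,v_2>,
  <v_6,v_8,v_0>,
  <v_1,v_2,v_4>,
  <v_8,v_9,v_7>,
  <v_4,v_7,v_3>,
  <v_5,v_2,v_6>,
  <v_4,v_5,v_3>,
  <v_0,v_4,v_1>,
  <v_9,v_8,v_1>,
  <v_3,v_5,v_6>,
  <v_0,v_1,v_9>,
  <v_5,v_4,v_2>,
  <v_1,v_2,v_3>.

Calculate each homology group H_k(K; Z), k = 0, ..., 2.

H_0 = Z,  H_1 = Z ⊕ Z/2,  H_2 = 0.

We work with the vertex ordering v_0 < v_1 < v_2 < v_3 < v_4 < v_5 < v_6 < v_7 < v_8 < v_9. The simplices of K, each written with vertices in increasing order, are:

  0-simplices (10): [v_0], [v_1], [v_2], [v_3], [v_4], [v_5], [v_6], [v_7], [v_8], [v_9]
  1-simplices (30): (30 of them)
  2-simplices (20): (20 of them)

so the chain groups are C_0 ≅ Z^10, C_1 ≅ Z^30, C_2 ≅ Z^20.

Boundary ∂_1: C_1 → C_0 is given by ∂[p,q] = [q] − [p].
As a 10×30 matrix over Z this has rank 9, with invariant factors (1,1,1,1,1,1,1,1,1).

∂_2: C_2 → C_1 maps a triangle to the signed sum of its edges. For instance
  ∂[v_0,v_4,v_7] = [v_4,v_7] − [v_0,v_7] + [v_0,v_4],
  ∂[v_0,v_1,v_9] = [v_1,v_9] − [v_0,v_9] + [v_0,v_1].
The 30×20 boundary matrix has rank 20 and Smith normal form diag(1,1,1,1,1,1,1,1,1,1,1,1,1,1,1,1,1,1,1,2).

Computing H_k = (kernel of ∂_k) / (image of ∂_{k+1}):

  H_0: rank C_0 − rank ∂_1 = 10 − 9 = 1, and the invariant factors of ∂_1 are all 1, so H_0 = Z.
  H_1: rank ker ∂_1 − rank ∂_2 = (30 − 9) − 20 = 1, and ∂_2 has invariant factor 2 > 1, so H_1 = Z ⊕ Z/2.
  H_2: rank ker ∂_2 − rank ∂_3 = (20 − 20) − 0 = 0, and there is no ∂_3, so H_2 = 0.

As a check, the Euler characteristic is 10 − 30 + 20 = 0, which agrees with 1 − 1 + 0 = 0.
(K is a triangulation of the Klein bottle.)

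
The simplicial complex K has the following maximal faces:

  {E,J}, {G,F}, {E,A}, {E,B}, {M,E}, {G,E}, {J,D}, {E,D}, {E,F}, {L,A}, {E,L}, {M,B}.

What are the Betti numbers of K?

Fix the vertex order A < B < D < E < F < G < J < L < M and write every simplex with vertices in increasing order. Then dim K = 1 and the simplices of K are:

  0-simplices (9): A, B, D, E, F, G, J, L, M
  1-simplices (12): AE, AL, BE, BM, DE, DJ, EF, EG, EJ, EL, EM, FG

so the chain groups are C_0 ≅ Z^9, C_1 ≅ Z^12.

∂_1: C_1 → C_0 sends each edge [p,q] (with p < q) to q − p. For instance
  ∂FG = G − F.
The resulting 9×12 matrix has rank 8, and its Smith normal form has invariant factors (1,1,1,1,1,1,1,1).

Computing H_k = (kernel of ∂_k) / (image of ∂_{k+1}):

  H_0: rank C_0 − rank ∂_1 = 9 − 8 = 1, and the invariant factors of ∂_1 are all 1, so H_0 = Z.
  H_1: rank ker ∂_1 − rank ∂_2 = (12 − 8) − 0 = 4, and there is no ∂_2, so H_1 = Z^4.

Hence the Betti numbers are b_0 = 1, b_1 = 4.

b_0 = 1, b_1 = 4.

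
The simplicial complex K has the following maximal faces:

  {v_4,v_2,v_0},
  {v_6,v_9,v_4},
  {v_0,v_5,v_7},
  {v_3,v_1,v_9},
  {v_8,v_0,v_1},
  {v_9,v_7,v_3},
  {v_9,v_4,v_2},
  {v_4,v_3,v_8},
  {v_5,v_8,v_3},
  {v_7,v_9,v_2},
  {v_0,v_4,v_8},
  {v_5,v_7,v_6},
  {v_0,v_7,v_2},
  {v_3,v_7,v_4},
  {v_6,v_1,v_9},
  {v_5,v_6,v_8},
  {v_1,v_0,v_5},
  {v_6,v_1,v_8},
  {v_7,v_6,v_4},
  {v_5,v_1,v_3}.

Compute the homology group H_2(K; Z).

Order the vertices as v_0 < v_1 < v_2 < v_3 < v_4 < v_5 < v_6 < v_7 < v_8 < v_9. Listing each simplex with vertices in this order, K has dimension 2 with simplices:

  0-simplices (10): [v_0], [v_1], [v_2], [v_3], [v_4], [v_5], [v_6], [v_7], [v_8], [v_9]
  1-simplices (30): (30 of them)
  2-simplices (20): (20 of them)

so the chain groups are C_0 ≅ Z^10, C_1 ≅ Z^30, C_2 ≅ Z^20.

∂_1: C_1 → C_0 is given by ∂[p,q] = [q] − [p]. For instance
  ∂[v_4,v_6] = [v_6] − [v_4].
The resulting 10×30 matrix has rank 9, and its Smith normal form has invariant factors (1,1,1,1,1,1,1,1,1).

∂_2: C_2 → C_1 maps a triangle to the signed sum of its edges. For instance
  ∂[v_3,v_7,v_9] = [v_7,v_9] − [v_3,v_9] + [v_3,v_7],
  ∂[v_0,v_2,v_4] = [v_2,v_4] − [v_0,v_4] + [v_0,v_2].
This gives a 30×20 integer matrix of rank 20; reducing to Smith normal form yields diagonal entries (1,1,1,1,1,1,1,1,1,1,1,1,1,1,1,1,1,1,1,2).

Now H_k = ker ∂_k / im ∂_{k+1}, so:

  H_2: rank ker ∂_2 − rank ∂_3 = (20 − 20) − 0 = 0, and there is no ∂_3, so H_2 = 0.

H_2 ≅ 0.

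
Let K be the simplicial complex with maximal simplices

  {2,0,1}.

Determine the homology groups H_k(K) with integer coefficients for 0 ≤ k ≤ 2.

We work with the vertex ordering 0 < 1 < 2. The simplices of K, each written with vertices in increasing order, are:

  0-simplices (3): [0], [1], [2]
  1-simplices (3): [0,1], [0,2], [1,2]
  2-simplices (1): [0,1,2]

Hence C_0 ≅ Z^3, C_1 ≅ Z^3, C_2 ≅ Z^1.

The boundary map ∂_1: C_1 → C_0 maps an edge to its endpoints' difference, ∂[p,q] = q − p. For instance
  ∂[0,1] = [1] − [0].
As a 3×3 matrix over Z this has rank 2, with invariant factors (1,1).

Boundary ∂_2: C_2 → C_1 sends each 2-simplex [p,q,r] to [q,r] − [p,r] + [p,q]. For instance
  ∂[0,1,2] = [1,2] − [0,2] + [0,1].
This gives a 3×1 integer matrix of rank 1; reducing to Smith normal form yields diagonal entries (1).

Now H_k = ker ∂_k / im ∂_{k+1}, so:

  H_0: rank C_0 − rank ∂_1 = 3 − 2 = 1, and the invariant factors of ∂_1 are all 1, so H_0 ≅ Z.
  H_1: rank ker ∂_1 − rank ∂_2 = (3 − 2) − 1 = 0, and the invariant factors of ∂_2 are all 1, so H_1 ≅ 0.
  H_2: rank ker ∂_2 − rank ∂_3 = (1 − 1) − 0 = 0, and there is no ∂_3, so H_2 ≅ 0.

H_0 = Z,  H_1 = 0,  H_2 = 0.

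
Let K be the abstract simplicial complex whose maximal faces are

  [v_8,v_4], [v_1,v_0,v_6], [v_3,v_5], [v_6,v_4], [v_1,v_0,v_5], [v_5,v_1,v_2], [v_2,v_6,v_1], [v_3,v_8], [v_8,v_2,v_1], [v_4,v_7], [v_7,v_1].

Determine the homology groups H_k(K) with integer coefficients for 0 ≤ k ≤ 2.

H_0 = Z,  H_1 = Z^3,  H_2 = 0.

K has 9 vertices, 16 edges, 5 triangles.
rank ∂_0 = 0, rank ∂_1 = 8 ⇒ b_0 = 9 − 0 − 8 = 1; all invariant factors of ∂_1 are 1 so no torsion. So H_0 ≅ Z.
rank ∂_1 = 8, rank ∂_2 = 5 ⇒ b_1 = 16 − 8 − 5 = 3; all invariant factors of ∂_2 are 1 so no torsion. So H_1 ≅ Z^3.
rank ∂_2 = 5, rank ∂_3 = 0 ⇒ b_2 = 5 − 5 − 0 = 0. So H_2 ≅ 0.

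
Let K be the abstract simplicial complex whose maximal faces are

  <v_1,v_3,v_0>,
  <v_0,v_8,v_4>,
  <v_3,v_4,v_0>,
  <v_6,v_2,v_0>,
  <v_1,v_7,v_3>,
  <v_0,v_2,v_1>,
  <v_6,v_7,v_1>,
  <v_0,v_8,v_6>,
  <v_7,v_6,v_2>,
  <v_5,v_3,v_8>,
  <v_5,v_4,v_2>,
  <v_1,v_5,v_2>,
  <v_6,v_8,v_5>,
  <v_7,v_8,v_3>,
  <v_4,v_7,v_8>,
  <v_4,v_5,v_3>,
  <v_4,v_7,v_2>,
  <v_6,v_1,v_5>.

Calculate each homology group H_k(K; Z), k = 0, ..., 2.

Fix the vertex order v_0 < v_1 < v_2 < v_3 < v_4 < v_5 < v_6 < v_7 < v_8 and write every simplex with vertices in increasing order. Then dim K = 2 and the simplices of K are:

  0-simplices (9): [v_0], [v_1], [v_2], [v_3], [v_4], [v_5], [v_6], [v_7], [v_8]
  1-simplices (27): (27 of them)
  2-simplices (18): (18 of them)

giving chain groups C_0 ≅ Z^9, C_1 ≅ Z^27, C_2 ≅ Z^18.

Boundary ∂_1: C_1 → C_0 sends each edge [p,q] (with p < q) to q − p.
The resulting 9×27 matrix has rank 8, and its Smith normal form has invariant factors (1,1,1,1,1,1,1,1).

Boundary ∂_2: C_2 → C_1 sends each 2-simplex [p,q,r] to [q,r] − [p,r] + [p,q]. For instance
  ∂[v_0,v_3,v_4] = [v_3,v_4] − [v_0,v_4] + [v_0,v_3],
  ∂[v_2,v_4,v_5] = [v_4,v_5] − [v_2,v_5] + [v_2,v_4].
The 27×18 boundary matrix has rank 18 and Smith normal form diag(1,1,1,1,1,1,1,1,1,1,1,1,1,1,1,1,1,2).

Now H_k = ker ∂_k / im ∂_{k+1}, so:

  H_0: rank C_0 − rank ∂_1 = 9 − 8 = 1, and the invariant factors of ∂_1 are all 1, so H_0 = Z.
  H_1: rank ker ∂_1 − rank ∂_2 = (27 − 8) − 18 = 1, and ∂_2 has invariant factor 2 > 1, so H_1 = Z ⊕ Z/2.
  H_2: rank ker ∂_2 − rank ∂_3 = (18 − 18) − 0 = 0, and there is no ∂_3, so H_2 = 0.

As a check, the Euler characteristic is 9 − 27 + 18 = 0, which agrees with 1 − 1 + 0 = 0.
(K is a triangulation of the Klein bottle.)

H_0 = Z,  H_1 = Z ⊕ Z/2,  H_2 = 0.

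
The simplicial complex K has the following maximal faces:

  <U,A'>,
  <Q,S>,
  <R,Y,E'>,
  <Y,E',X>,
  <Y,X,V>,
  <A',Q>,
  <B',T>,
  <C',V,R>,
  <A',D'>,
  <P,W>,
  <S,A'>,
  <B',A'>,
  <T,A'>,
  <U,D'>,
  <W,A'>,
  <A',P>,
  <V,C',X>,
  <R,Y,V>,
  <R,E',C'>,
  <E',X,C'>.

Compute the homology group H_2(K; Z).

H_2 ≅ Z.

Fix the vertex order P < Q < R < S < T < U < V < W < X < Y < A' < B' < C' < D' < E' and write every simplex with vertices in increasing order. Then dim K = 2 and the simplices of K are:

  0-simplices (15): [P], [Q], [R], [S], [T], [U], [V], [W], [X], [Y], [A'], [B'], [C'], [D'], [E']
  1-simplices (24): (24 of them)
  2-simplices (8): [R,V,Y], [R,V,C'], [R,Y,E'], [R,C',E'], [V,X,Y], [V,X,C'], [X,Y,E'], [X,C',E']

giving chain groups C_0 ≅ Z^15, C_1 ≅ Z^24, C_2 ≅ Z^8.

Boundary ∂_1: C_1 → C_0 sends each edge [p,q] (with p < q) to q − p. For instance
  ∂[V,Y] = [Y] − [V].
This gives a 15×24 integer matrix of rank 13; reducing to Smith normal form yields diagonal entries (1,1,1,1,1,1,1,1,1,1,1,1,1).

∂_2: C_2 → C_1 acts by ∂[p,q,r] = [q,r] − [p,r] + [p,q]. For instance
  ∂[R,Y,E'] = [Y,E'] − [R,E'] + [R,Y],
  ∂[V,X,C'] = [X,C'] − [V,C'] + [V,X].
The 24×8 boundary matrix has rank 7 and Smith normal form diag(1,1,1,1,1,1,1).

From H_k ≅ ker(∂_k) / im(∂_{k+1}) we obtain:

  H_2: rank ker ∂_2 − rank ∂_3 = (8 − 7) − 0 = 1, and there is no ∂_3, so H_2 = Z.

(K is a triangulation of the disjoint union of the 2-sphere S^2 and a wedge of 4 circles.)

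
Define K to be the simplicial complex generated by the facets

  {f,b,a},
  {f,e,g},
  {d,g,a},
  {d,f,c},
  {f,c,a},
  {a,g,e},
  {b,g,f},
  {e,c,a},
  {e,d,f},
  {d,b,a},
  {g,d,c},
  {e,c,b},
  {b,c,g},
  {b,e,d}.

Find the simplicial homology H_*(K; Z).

H_0 ≅ Z,  H_1 ≅ Z^2,  H_2 ≅ Z.

Take the total order a < b < c < d < e < f < g on the vertex set. Then K (dimension 2) consists of the simplices:

  0-simplices (7): a, b, c, d, e, f, g
  1-simplices (21): ab, ac, ad, ae, af, ag, bc, bd, be, bf, bg, cd, ce, cf, cg, de, df, dg, ef, eg, fg
  2-simplices (14): abd, abf, ace, acf, adg, aeg, bce, bcg, bde, bfg, cdf, cdg, def, efg

Hence C_0 ≅ Z^7, C_1 ≅ Z^21, C_2 ≅ Z^14.

The boundary map ∂_1: C_1 → C_0 sends each edge [p,q] (with p < q) to q − p.
The resulting 7×21 matrix has rank 6, and its Smith normal form has invariant factors (1,1,1,1,1,1).

∂_2: C_2 → C_1 maps a triangle to the signed sum of its edges. For instance
  ∂bfg = fg − bg + bf,
  ∂acf = cf − af + ac.
The resulting 21×14 matrix has rank 13, and its Smith normal form has invariant factors (1,1,1,1,1,1,1,1,1,1,1,1,1).

Now H_k = ker ∂_k / im ∂_{k+1}, so:

  H_0: rank C_0 − rank ∂_1 = 7 − 6 = 1, and the invariant factors of ∂_1 are all 1, so H_0 = Z.
  H_1: rank ker ∂_1 − rank ∂_2 = (21 − 6) − 13 = 2, and the invariant factors of ∂_2 are all 1, so H_1 = Z^2.
  H_2: rank ker ∂_2 − rank ∂_3 = (14 − 13) − 0 = 1, and there is no ∂_3, so H_2 = Z.

(K is a triangulation of the torus T^2.)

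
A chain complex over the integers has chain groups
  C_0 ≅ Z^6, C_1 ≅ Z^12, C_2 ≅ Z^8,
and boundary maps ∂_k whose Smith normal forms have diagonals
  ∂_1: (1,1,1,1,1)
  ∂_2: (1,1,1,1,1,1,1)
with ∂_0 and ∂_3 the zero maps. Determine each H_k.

H_0 = Z,  H_1 = 0,  H_2 = Z.

H_0: b_0 = 6 − 0 − 5 = 1; torsion from ∂_1 factors > 1: none. So H_0 = Z.
H_1: b_1 = 12 − 5 − 7 = 0; torsion from ∂_2 factors > 1: none. So H_1 = 0.
H_2: b_2 = 8 − 7 − 0 = 1; torsion from ∂_3 factors > 1: none. So H_2 = Z.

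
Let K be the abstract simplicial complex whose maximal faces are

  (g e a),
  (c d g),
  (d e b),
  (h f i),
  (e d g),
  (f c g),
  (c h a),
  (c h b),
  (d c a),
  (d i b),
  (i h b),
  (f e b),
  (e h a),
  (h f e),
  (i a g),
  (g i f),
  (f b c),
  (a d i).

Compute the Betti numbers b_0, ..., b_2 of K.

Take the total order a < b < c < d < e < f < g < h < i on the vertex set. Then K (dimension 2) consists of the simplices:

  0-simplices (9): a, b, c, d, e, f, g, h, i
  1-simplices (27): ac, ad, ae, ag, ah, ai, bc, bd, be, bf, bh, bi, cd, cf, cg, ch, de, dg, di, ef, eg, eh, fg, fh, fi, gi, hi
  2-simplices (18): acd, ach, adi, aeg, aeh, agi, bcf, bch, bde, bdi, bef, bhi, cdg, cfg, deg, efh, fgi, fhi

Hence C_0 ≅ Z^9, C_1 ≅ Z^27, C_2 ≅ Z^18.

The boundary map ∂_1: C_1 → C_0 sends each edge [p,q] (with p < q) to q − p. For instance
  ∂bh = h − b.
The 9×27 boundary matrix has rank 8 and Smith normal form diag(1,1,1,1,1,1,1,1).

The boundary map ∂_2: C_2 → C_1 sends each 2-simplex [p,q,r] to [q,r] − [p,r] + [p,q]. For instance
  ∂cfg = fg − cg + cf,
  ∂efh = fh − eh + ef.
As a 27×18 matrix over Z this has rank 18, with invariant factors (1,1,1,1,1,1,1,1,1,1,1,1,1,1,1,1,1,2).

Now H_k = ker ∂_k / im ∂_{k+1}, so:

  H_0: rank C_0 − rank ∂_1 = 9 − 8 = 1, and the invariant factors of ∂_1 are all 1, so H_0 = Z.
  H_1: rank ker ∂_1 − rank ∂_2 = (27 − 8) − 18 = 1, and ∂_2 has invariant factor 2 > 1, so H_1 = Z ⊕ Z/2.
  H_2: rank ker ∂_2 − rank ∂_3 = (18 − 18) − 0 = 0, and there is no ∂_3, so H_2 = 0.

Hence the Betti numbers are b_0 = 1, b_1 = 1, b_2 = 0.

b_0 = 1, b_1 = 1, b_2 = 0.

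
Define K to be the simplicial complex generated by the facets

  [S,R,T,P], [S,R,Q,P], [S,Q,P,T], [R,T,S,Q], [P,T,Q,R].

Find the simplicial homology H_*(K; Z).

H_0 = Z,  H_1 = 0,  H_2 = 0,  H_3 = Z.

Take the total order P < Q < R < S < T on the vertex set. Then K (dimension 3) consists of the simplices:

  0-simplices (5): P, Q, R, S, T
  1-simplices (10): PQ, PR, PS, PT, QR, QS, QT, RS, RT, ST
  2-simplices (10): PQR, PQS, PQT, PRS, PRT, PST, QRS, QRT, QST, RST
  3-simplices (5): PQRS, PQRT, PQST, PRST, QRST

Hence C_0 ≅ Z^5, C_1 ≅ Z^10, C_2 ≅ Z^10, C_3 ≅ Z^5.

The boundary map ∂_1: C_1 → C_0 is given by ∂[p,q] = [q] − [p].
The resulting 5×10 matrix has rank 4, and its Smith normal form has invariant factors (1,1,1,1).

Boundary ∂_2: C_2 → C_1 acts by ∂[p,q,r] = [q,r] − [p,r] + [p,q]. For instance
  ∂PRS = RS − PS + PR,
  ∂PQT = QT − PT + PQ.
This gives a 10×10 integer matrix of rank 6; reducing to Smith normal form yields diagonal entries (1,1,1,1,1,1).

∂_3: C_3 → C_2 sends each 3-simplex σ to the alternating sum Σ_i (−1)^i (σ with its i-th vertex removed). For instance
  ∂QRST = RST − QST + QRT − QRS,
  ∂PRST = RST − PST + PRT − PRS.
As a 10×5 matrix over Z this has rank 4, with invariant factors (1,1,1,1).

Now H_k = ker ∂_k / im ∂_{k+1}, so:

  H_0: rank C_0 − rank ∂_1 = 5 − 4 = 1, and the invariant factors of ∂_1 are all 1, so H_0 = Z.
  H_1: rank ker ∂_1 − rank ∂_2 = (10 − 4) − 6 = 0, and the invariant factors of ∂_2 are all 1, so H_1 = 0.
  H_2: rank ker ∂_2 − rank ∂_3 = (10 − 6) − 4 = 0, and the invariant factors of ∂_3 are all 1, so H_2 = 0.
  H_3: rank ker ∂_3 − rank ∂_4 = (5 − 4) − 0 = 1, and there is no ∂_4, so H_3 = Z.

As a check, the Euler characteristic is 5 − 10 + 10 − 5 = 0, which agrees with 1 − 0 + 0 − 1 = 0.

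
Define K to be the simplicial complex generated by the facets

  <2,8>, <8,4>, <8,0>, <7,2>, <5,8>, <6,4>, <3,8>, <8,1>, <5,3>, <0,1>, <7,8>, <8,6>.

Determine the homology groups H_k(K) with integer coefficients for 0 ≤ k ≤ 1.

Take the total order 0 < 1 < 2 < 3 < 4 < 5 < 6 < 7 < 8 on the vertex set. Then K (dimension 1) consists of the simplices:

  0-simplices (9): [0], [1], [2], [3], [4], [5], [6], [7], [8]
  1-simplices (12): [0,1], [0,8], [1,8], [2,7], [2,8], [3,5], [3,8], [4,6], [4,8], [5,8], [6,8], [7,8]

giving chain groups C_0 ≅ Z^9, C_1 ≅ Z^12.

∂_1: C_1 → C_0 maps an edge to its endpoints' difference, ∂[p,q] = q − p. For instance
  ∂[6,8] = [8] − [6].
The 9×12 boundary matrix has rank 8 and Smith normal form diag(1,1,1,1,1,1,1,1).

Now H_k = ker ∂_k / im ∂_{k+1}, so:

  H_0: rank C_0 − rank ∂_1 = 9 − 8 = 1, and the invariant factors of ∂_1 are all 1, so H_0 ≅ Z.
  H_1: rank ker ∂_1 − rank ∂_2 = (12 − 8) − 0 = 4, and there is no ∂_2, so H_1 ≅ Z^4.

H_0 ≅ Z,  H_1 ≅ Z^4.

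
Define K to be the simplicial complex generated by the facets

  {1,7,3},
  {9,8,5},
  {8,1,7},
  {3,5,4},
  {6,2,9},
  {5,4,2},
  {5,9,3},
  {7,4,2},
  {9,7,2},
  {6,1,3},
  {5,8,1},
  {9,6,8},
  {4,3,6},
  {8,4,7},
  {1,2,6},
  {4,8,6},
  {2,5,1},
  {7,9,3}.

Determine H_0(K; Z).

H_0 ≅ Z.

We work with the vertex ordering 1 < 2 < 3 < 4 < 5 < 6 < 7 < 8 < 9. The simplices of K, each written with vertices in increasing order, are:

  0-simplices (9): [1], [2], [3], [4], [5], [6], [7], [8], [9]
  1-simplices (27): (27 of them)
  2-simplices (18): [1,2,5], [1,2,6], [1,3,6], [1,3,7], [1,5,8], [1,7,8], [2,4,5], [2,4,7], [2,6,9], [2,7,9], [3,4,5], [3,4,6], [3,5,9], [3,7,9], [4,6,8], [4,7,8], [5,8,9], [6,8,9]

giving chain groups C_0 ≅ Z^9, C_1 ≅ Z^27, C_2 ≅ Z^18.

∂_1: C_1 → C_0 maps an edge to its endpoints' difference, ∂[p,q] = q − p. For instance
  ∂[1,5] = [5] − [1].
The 9×27 boundary matrix has rank 8 and Smith normal form diag(1,1,1,1,1,1,1,1).

The boundary map ∂_2: C_2 → C_1 maps a triangle to the signed sum of its edges. For instance
  ∂[4,7,8] = [7,8] − [4,8] + [4,7],
  ∂[1,2,6] = [2,6] − [1,6] + [1,2].
This gives a 27×18 integer matrix of rank 17; reducing to Smith normal form yields diagonal entries (1,1,1,1,1,1,1,1,1,1,1,1,1,1,1,1,1).

From H_k ≅ ker(∂_k) / im(∂_{k+1}) we obtain:

  H_0: rank C_0 − rank ∂_1 = 9 − 8 = 1, and the invariant factors of ∂_1 are all 1, so H_0 ≅ Z.

(K is a triangulation of the torus T^2.)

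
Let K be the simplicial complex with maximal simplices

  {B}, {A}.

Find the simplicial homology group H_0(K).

H_0 = Z^2.

Order the vertices as A < B. Listing each simplex with vertices in this order, K has dimension 0 with simplices:

  0-simplices (2): A, B

giving chain groups C_0 ≅ Z^2.

Now H_k = ker ∂_k / im ∂_{k+1}, so:

  H_0: rank C_0 − rank ∂_1 = 2 − 0 = 2, and there is no ∂_1, so H_0 = Z^2.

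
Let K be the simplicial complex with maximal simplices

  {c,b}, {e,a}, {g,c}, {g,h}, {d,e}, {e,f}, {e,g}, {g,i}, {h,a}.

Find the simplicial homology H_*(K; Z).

H_0 ≅ Z,  H_1 ≅ Z.

Take the total order a < b < c < d < e < f < g < h < i on the vertex set. Then K (dimension 1) consists of the simplices:

  0-simplices (9): a, b, c, d, e, f, g, h, i
  1-simplices (9): ae, ah, bc, cg, de, ef, eg, gh, gi

so the chain groups are C_0 ≅ Z^9, C_1 ≅ Z^9.

The boundary map ∂_1: C_1 → C_0 is given by ∂[p,q] = [q] − [p]. For instance
  ∂ef = f − e.
The resulting 9×9 matrix has rank 8, and its Smith normal form has invariant factors (1,1,1,1,1,1,1,1).

Computing H_k = (kernel of ∂_k) / (image of ∂_{k+1}):

  H_0: rank C_0 − rank ∂_1 = 9 − 8 = 1, and the invariant factors of ∂_1 are all 1, so H_0 = Z.
  H_1: rank ker ∂_1 − rank ∂_2 = (9 − 8) − 0 = 1, and there is no ∂_2, so H_1 = Z.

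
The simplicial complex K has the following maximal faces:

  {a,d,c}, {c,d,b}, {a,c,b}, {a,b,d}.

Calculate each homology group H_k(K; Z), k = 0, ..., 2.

H_0 = Z,  H_1 = 0,  H_2 = Z.

Order the vertices as a < b < c < d. Listing each simplex with vertices in this order, K has dimension 2 with simplices:

  0-simplices (4): a, b, c, d
  1-simplices (6): ab, ac, ad, bc, bd, cd
  2-simplices (4): abc, abd, acd, bcd

Hence C_0 ≅ Z^4, C_1 ≅ Z^6, C_2 ≅ Z^4.

∂_1: C_1 → C_0 sends each edge [p,q] (with p < q) to q − p. For instance
  ∂bd = d − b.
The resulting 4×6 matrix has rank 3, and its Smith normal form has invariant factors (1,1,1).

Boundary ∂_2: C_2 → C_1 acts by ∂[p,q,r] = [q,r] − [p,r] + [p,q]. For instance
  ∂abd = bd − ad + ab,
  ∂abc = bc − ac + ab.
The 6×4 boundary matrix has rank 3 and Smith normal form diag(1,1,1).

Reading off H_k = ker ∂_k / im ∂_{k+1}:

  H_0: rank C_0 − rank ∂_1 = 4 − 3 = 1, and the invariant factors of ∂_1 are all 1, so H_0 = Z.
  H_1: rank ker ∂_1 − rank ∂_2 = (6 − 3) − 3 = 0, and the invariant factors of ∂_2 are all 1, so H_1 = 0.
  H_2: rank ker ∂_2 − rank ∂_3 = (4 − 3) − 0 = 1, and there is no ∂_3, so H_2 = Z.

As a check, the Euler characteristic is 4 − 6 + 4 = 2, which agrees with 1 − 0 + 1 = 2.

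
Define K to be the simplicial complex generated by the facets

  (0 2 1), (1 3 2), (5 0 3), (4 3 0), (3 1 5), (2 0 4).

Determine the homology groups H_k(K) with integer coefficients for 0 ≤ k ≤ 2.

H_0 ≅ Z,  H_1 ≅ Z,  H_2 = 0.

Order the vertices as 0 < 1 < 2 < 3 < 4 < 5. Listing each simplex with vertices in this order, K has dimension 2 with simplices:

  0-simplices (6): [0], [1], [2], [3], [4], [5]
  1-simplices (12): [0,1], [0,2], [0,3], [0,4], [0,5], [1,2], [1,3], [1,5], [2,3], [2,4], [3,4], [3,5]
  2-simplices (6): [0,1,2], [0,2,4], [0,3,4], [0,3,5], [1,2,3], [1,3,5]

giving chain groups C_0 ≅ Z^6, C_1 ≅ Z^12, C_2 ≅ Z^6.

Boundary ∂_1: C_1 → C_0 sends each edge [p,q] (with p < q) to q − p.
This gives a 6×12 integer matrix of rank 5; reducing to Smith normal form yields diagonal entries (1,1,1,1,1).

∂_2: C_2 → C_1 maps a triangle to the signed sum of its edges. For instance
  ∂[0,2,4] = [2,4] − [0,4] + [0,2],
  ∂[0,3,4] = [3,4] − [0,4] + [0,3].
The resulting 12×6 matrix has rank 6, and its Smith normal form has invariant factors (1,1,1,1,1,1).

Computing H_k = (kernel of ∂_k) / (image of ∂_{k+1}):

  H_0: rank C_0 − rank ∂_1 = 6 − 5 = 1, and the invariant factors of ∂_1 are all 1, so H_0 = Z.
  H_1: rank ker ∂_1 − rank ∂_2 = (12 − 5) − 6 = 1, and the invariant factors of ∂_2 are all 1, so H_1 = Z.
  H_2: rank ker ∂_2 − rank ∂_3 = (6 − 6) − 0 = 0, and there is no ∂_3, so H_2 = 0.

As a check, the Euler characteristic is 6 − 12 + 6 = 0, which agrees with 1 − 1 + 0 = 0.
(K is a triangulation of the cylinder S^1 x I.)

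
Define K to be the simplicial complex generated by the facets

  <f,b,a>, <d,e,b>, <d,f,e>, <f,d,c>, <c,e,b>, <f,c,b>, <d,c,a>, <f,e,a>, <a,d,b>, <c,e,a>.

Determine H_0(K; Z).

K has 6 vertices, 15 edges, 10 triangles.
rank ∂_0 = 0, rank ∂_1 = 5 ⇒ b_0 = 6 − 0 − 5 = 1; all invariant factors of ∂_1 are 1 so no torsion. So H_0 = Z.

H_0 ≅ Z.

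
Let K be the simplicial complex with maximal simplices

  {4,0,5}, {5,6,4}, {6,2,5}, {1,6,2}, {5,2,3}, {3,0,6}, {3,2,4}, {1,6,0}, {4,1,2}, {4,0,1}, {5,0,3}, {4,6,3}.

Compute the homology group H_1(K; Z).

We work with the vertex ordering 0 < 1 < 2 < 3 < 4 < 5 < 6. The simplices of K, each written with vertices in increasing order, are:

  0-simplices (7): [0], [1], [2], [3], [4], [5], [6]
  1-simplices (18): [0,1], [0,3], [0,4], [0,5], [0,6], [1,2], [1,4], [1,6], [2,3], [2,4], [2,5], [2,6], [3,4], [3,5], [3,6], [4,5], [4,6], [5,6]
  2-simplices (12): [0,1,4], [0,1,6], [0,3,5], [0,3,6], [0,4,5], [1,2,4], [1,2,6], [2,3,4], [2,3,5], [2,5,6], [3,4,6], [4,5,6]

so the chain groups are C_0 ≅ Z^7, C_1 ≅ Z^18, C_2 ≅ Z^12.

The boundary map ∂_1: C_1 → C_0 is given by ∂[p,q] = [q] − [p].
The resulting 7×18 matrix has rank 6, and its Smith normal form has invariant factors (1,1,1,1,1,1).

∂_2: C_2 → C_1 sends each 2-simplex [p,q,r] to [q,r] − [p,r] + [p,q]. For instance
  ∂[2,3,4] = [3,4] − [2,4] + [2,3],
  ∂[3,4,6] = [4,6] − [3,6] + [3,4].
The resulting 18×12 matrix has rank 12, and its Smith normal form has invariant factors (1,1,1,1,1,1,1,1,1,1,1,2).

From H_k ≅ ker(∂_k) / im(∂_{k+1}) we obtain:

  H_1: rank ker ∂_1 − rank ∂_2 = (18 − 6) − 12 = 0, and ∂_2 has invariant factor 2 > 1, so H_1 = Z/2.

H_1 = Z/2.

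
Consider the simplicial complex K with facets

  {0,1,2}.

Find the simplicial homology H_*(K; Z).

H_0 ≅ Z,  H_1 = 0,  H_2 = 0.

K has 3 vertices, 3 edges, 1 triangle.
rank ∂_0 = 0, rank ∂_1 = 2 ⇒ b_0 = 3 − 0 − 2 = 1; all invariant factors of ∂_1 are 1 so no torsion. So H_0 ≅ Z.
rank ∂_1 = 2, rank ∂_2 = 1 ⇒ b_1 = 3 − 2 − 1 = 0; all invariant factors of ∂_2 are 1 so no torsion. So H_1 ≅ 0.
rank ∂_2 = 1, rank ∂_3 = 0 ⇒ b_2 = 1 − 1 − 0 = 0. So H_2 ≅ 0.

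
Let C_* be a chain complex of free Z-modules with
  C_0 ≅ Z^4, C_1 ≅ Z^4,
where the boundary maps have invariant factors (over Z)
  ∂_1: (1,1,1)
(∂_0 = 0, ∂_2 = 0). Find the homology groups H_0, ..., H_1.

H_0 = Z,  H_1 = Z.

H_0: b_0 = 4 − 0 − 3 = 1; torsion from ∂_1 factors > 1: none. So H_0 = Z.
H_1: b_1 = 4 − 3 − 0 = 1; torsion from ∂_2 factors > 1: none. So H_1 = Z.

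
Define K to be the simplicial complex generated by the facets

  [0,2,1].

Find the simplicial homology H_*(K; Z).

H_0 = Z,  H_1 = 0,  H_2 = 0.

Take the total order 0 < 1 < 2 on the vertex set. Then K (dimension 2) consists of the simplices:

  0-simplices (3): [0], [1], [2]
  1-simplices (3): [0,1], [0,2], [1,2]
  2-simplices (1): [0,1,2]

giving chain groups C_0 ≅ Z^3, C_1 ≅ Z^3, C_2 ≅ Z^1.

Boundary ∂_1: C_1 → C_0 is given by ∂[p,q] = [q] − [p].
This gives a 3×3 integer matrix of rank 2; reducing to Smith normal form yields diagonal entries (1,1).

∂_2: C_2 → C_1 maps a triangle to the signed sum of its edges. For instance
  ∂[0,1,2] = [1,2] − [0,2] + [0,1].
The 3×1 boundary matrix has rank 1 and Smith normal form diag(1).

From H_k ≅ ker(∂_k) / im(∂_{k+1}) we obtain:

  H_0: rank C_0 − rank ∂_1 = 3 − 2 = 1, and the invariant factors of ∂_1 are all 1, so H_0 = Z.
  H_1: rank ker ∂_1 − rank ∂_2 = (3 − 2) − 1 = 0, and the invariant factors of ∂_2 are all 1, so H_1 = 0.
  H_2: rank ker ∂_2 − rank ∂_3 = (1 − 1) − 0 = 0, and there is no ∂_3, so H_2 = 0.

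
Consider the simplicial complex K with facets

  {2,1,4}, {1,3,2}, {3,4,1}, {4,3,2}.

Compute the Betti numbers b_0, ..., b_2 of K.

Take the total order 1 < 2 < 3 < 4 on the vertex set. Then K (dimension 2) consists of the simplices:

  0-simplices (4): [1], [2], [3], [4]
  1-simplices (6): [1,2], [1,3], [1,4], [2,3], [2,4], [3,4]
  2-simplices (4): [1,2,3], [1,2,4], [1,3,4], [2,3,4]

so the chain groups are C_0 ≅ Z^4, C_1 ≅ Z^6, C_2 ≅ Z^4.

∂_1: C_1 → C_0 is given by ∂[p,q] = [q] − [p].
The resulting 4×6 matrix has rank 3, and its Smith normal form has invariant factors (1,1,1).

The boundary map ∂_2: C_2 → C_1 maps a triangle to the signed sum of its edges. For instance
  ∂[1,2,3] = [2,3] − [1,3] + [1,2],
  ∂[1,2,4] = [2,4] − [1,4] + [1,2].
The resulting 6×4 matrix has rank 3, and its Smith normal form has invariant factors (1,1,1).

Reading off H_k = ker ∂_k / im ∂_{k+1}:

  H_0: rank C_0 − rank ∂_1 = 4 − 3 = 1, and the invariant factors of ∂_1 are all 1, so H_0 ≅ Z.
  H_1: rank ker ∂_1 − rank ∂_2 = (6 − 3) − 3 = 0, and the invariant factors of ∂_2 are all 1, so H_1 ≅ 0.
  H_2: rank ker ∂_2 − rank ∂_3 = (4 − 3) − 0 = 1, and there is no ∂_3, so H_2 ≅ Z.

As a check, the Euler characteristic is 4 − 6 + 4 = 2, which agrees with 1 − 0 + 1 = 2.

Hence the Betti numbers are b_0 = 1, b_1 = 0, b_2 = 1.

b_0 = 1, b_1 = 0, b_2 = 1.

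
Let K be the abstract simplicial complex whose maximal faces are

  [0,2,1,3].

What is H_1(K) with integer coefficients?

H_1 = 0.

Take the total order 0 < 1 < 2 < 3 on the vertex set. Then K (dimension 3) consists of the simplices:

  0-simplices (4): [0], [1], [2], [3]
  1-simplices (6): [0,1], [0,2], [0,3], [1,2], [1,3], [2,3]
  2-simplices (4): [0,1,2], [0,1,3], [0,2,3], [1,2,3]
  3-simplices (1): [0,1,2,3]

so the chain groups are C_0 ≅ Z^4, C_1 ≅ Z^6, C_2 ≅ Z^4, C_3 ≅ Z^1.

Boundary ∂_1: C_1 → C_0 maps an edge to its endpoints' difference, ∂[p,q] = q − p. For instance
  ∂[1,2] = [2] − [1].
This gives a 4×6 integer matrix of rank 3; reducing to Smith normal form yields diagonal entries (1,1,1).

Boundary ∂_2: C_2 → C_1 acts by ∂[p,q,r] = [q,r] − [p,r] + [p,q]. For instance
  ∂[0,1,2] = [1,2] − [0,2] + [0,1],
  ∂[1,2,3] = [2,3] − [1,3] + [1,2].
This gives a 6×4 integer matrix of rank 3; reducing to Smith normal form yields diagonal entries (1,1,1).

The boundary map ∂_3: C_3 → C_2 sends each 3-simplex σ to the alternating sum Σ_i (−1)^i (σ with its i-th vertex removed). For instance
  ∂[0,1,2,3] = [1,2,3] − [0,2,3] + [0,1,3] − [0,1,2].
As a 4×1 matrix over Z this has rank 1, with invariant factors (1).

Now H_k = ker ∂_k / im ∂_{k+1}, so:

  H_1: rank ker ∂_1 − rank ∂_2 = (6 − 3) − 3 = 0, and the invariant factors of ∂_2 are all 1, so H_1 ≅ 0.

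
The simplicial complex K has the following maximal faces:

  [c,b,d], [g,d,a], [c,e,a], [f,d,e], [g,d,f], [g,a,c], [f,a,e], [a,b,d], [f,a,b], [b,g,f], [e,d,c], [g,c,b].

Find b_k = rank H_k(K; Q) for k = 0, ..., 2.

b_0 = 1, b_1 = 0, b_2 = 0.

Fix the vertex order a < b < c < d < e < f < g and write every simplex with vertices in increasing order. Then dim K = 2 and the simplices of K are:

  0-simplices (7): a, b, c, d, e, f, g
  1-simplices (18): ab, ac, ad, ae, af, ag, bc, bd, bf, bg, cd, ce, cg, de, df, dg, ef, fg
  2-simplices (12): abd, abf, ace, acg, adg, aef, bcd, bcg, bfg, cde, def, dfg

so the chain groups are C_0 ≅ Z^7, C_1 ≅ Z^18, C_2 ≅ Z^12.

The boundary map ∂_1: C_1 → C_0 maps an edge to its endpoints' difference, ∂[p,q] = q − p.
This gives a 7×18 integer matrix of rank 6; reducing to Smith normal form yields diagonal entries (1,1,1,1,1,1).

Boundary ∂_2: C_2 → C_1 sends each 2-simplex [p,q,r] to [q,r] − [p,r] + [p,q]. For instance
  ∂cde = de − ce + cd,
  ∂acg = cg − ag + ac.
The 18×12 boundary matrix has rank 12 and Smith normal form diag(1,1,1,1,1,1,1,1,1,1,1,2).

Reading off H_k = ker ∂_k / im ∂_{k+1}:

  H_0: rank C_0 − rank ∂_1 = 7 − 6 = 1, and the invariant factors of ∂_1 are all 1, so H_0 = Z.
  H_1: rank ker ∂_1 − rank ∂_2 = (18 − 6) − 12 = 0, and ∂_2 has invariant factor 2 > 1, so H_1 = Z/2.
  H_2: rank ker ∂_2 − rank ∂_3 = (12 − 12) − 0 = 0, and there is no ∂_3, so H_2 = 0.

As a check, the Euler characteristic is 7 − 18 + 12 = 1, which agrees with 1 − 0 + 0 = 1.
(K is a triangulation of the real projective plane RP^2.)

Hence the Betti numbers are b_0 = 1, b_1 = 0, b_2 = 0.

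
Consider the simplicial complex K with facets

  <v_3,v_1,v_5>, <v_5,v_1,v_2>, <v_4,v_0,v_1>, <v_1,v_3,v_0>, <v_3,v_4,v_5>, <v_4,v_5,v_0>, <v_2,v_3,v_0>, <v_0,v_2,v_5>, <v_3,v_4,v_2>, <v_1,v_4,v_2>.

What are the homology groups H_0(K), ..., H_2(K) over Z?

Take the total order v_0 < v_1 < v_2 < v_3 < v_4 < v_5 on the vertex set. Then K (dimension 2) consists of the simplices:

  0-simplices (6): [v_0], [v_1], [v_2], [v_3], [v_4], [v_5]
  1-simplices (15): (15 of them)
  2-simplices (10): [v_0,v_1,v_3], [v_0,v_1,v_4], [v_0,v_2,v_3], [v_0,v_2,v_5], [v_0,v_4,v_5], [v_1,v_2,v_4], [v_1,v_2,v_5], [v_1,v_3,v_5], [v_2,v_3,v_4], [v_3,v_4,v_5]

giving chain groups C_0 ≅ Z^6, C_1 ≅ Z^15, C_2 ≅ Z^10.

The boundary map ∂_1: C_1 → C_0 maps an edge to its endpoints' difference, ∂[p,q] = q − p. For instance
  ∂[v_1,v_3] = [v_3] − [v_1].
The 6×15 boundary matrix has rank 5 and Smith normal form diag(1,1,1,1,1).

∂_2: C_2 → C_1 maps a triangle to the signed sum of its edges. For instance
  ∂[v_1,v_2,v_4] = [v_2,v_4] − [v_1,v_4] + [v_1,v_2],
  ∂[v_0,v_2,v_3] = [v_2,v_3] − [v_0,v_3] + [v_0,v_2].
As a 15×10 matrix over Z this has rank 10, with invariant factors (1,1,1,1,1,1,1,1,1,2).

Computing H_k = (kernel of ∂_k) / (image of ∂_{k+1}):

  H_0: rank C_0 − rank ∂_1 = 6 − 5 = 1, and the invariant factors of ∂_1 are all 1, so H_0 ≅ Z.
  H_1: rank ker ∂_1 − rank ∂_2 = (15 − 5) − 10 = 0, and ∂_2 has invariant factor 2 > 1, so H_1 ≅ Z/2.
  H_2: rank ker ∂_2 − rank ∂_3 = (10 − 10) − 0 = 0, and there is no ∂_3, so H_2 ≅ 0.

As a check, the Euler characteristic is 6 − 15 + 10 = 1, which agrees with 1 − 0 + 0 = 1.
(K is a triangulation of the real projective plane RP^2.)

H_0 ≅ Z,  H_1 ≅ Z/2,  H_2 = 0.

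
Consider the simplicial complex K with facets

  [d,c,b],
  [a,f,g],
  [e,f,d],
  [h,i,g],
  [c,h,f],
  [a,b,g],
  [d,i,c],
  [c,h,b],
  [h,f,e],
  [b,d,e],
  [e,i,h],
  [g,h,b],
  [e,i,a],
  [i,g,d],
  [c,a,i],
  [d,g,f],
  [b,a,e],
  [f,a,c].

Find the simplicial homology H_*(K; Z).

Order the vertices as a < b < c < d < e < f < g < h < i. Listing each simplex with vertices in this order, K has dimension 2 with simplices:

  0-simplices (9): a, b, c, d, e, f, g, h, i
  1-simplices (27): ab, ac, ae, af, ag, ai, bc, bd, be, bg, bh, cd, cf, ch, ci, de, df, dg, di, ef, eh, ei, fg, fh, gh, gi, hi
  2-simplices (18): abe, abg, acf, aci, aei, afg, bcd, bch, bde, bgh, cdi, cfh, def, dfg, dgi, efh, ehi, ghi

Hence C_0 ≅ Z^9, C_1 ≅ Z^27, C_2 ≅ Z^18.

∂_1: C_1 → C_0 sends each edge [p,q] (with p < q) to q − p. For instance
  ∂dg = g − d.
The resulting 9×27 matrix has rank 8, and its Smith normal form has invariant factors (1,1,1,1,1,1,1,1).

Boundary ∂_2: C_2 → C_1 maps a triangle to the signed sum of its edges. For instance
  ∂aci = ci − ai + ac,
  ∂aei = ei − ai + ae.
The resulting 27×18 matrix has rank 17, and its Smith normal form has invariant factors (1,1,1,1,1,1,1,1,1,1,1,1,1,1,1,1,1).

Computing H_k = (kernel of ∂_k) / (image of ∂_{k+1}):

  H_0: rank C_0 − rank ∂_1 = 9 − 8 = 1, and the invariant factors of ∂_1 are all 1, so H_0 ≅ Z.
  H_1: rank ker ∂_1 − rank ∂_2 = (27 − 8) − 17 = 2, and the invariant factors of ∂_2 are all 1, so H_1 ≅ Z^2.
  H_2: rank ker ∂_2 − rank ∂_3 = (18 − 17) − 0 = 1, and there is no ∂_3, so H_2 ≅ Z.

H_0 ≅ Z,  H_1 ≅ Z^2,  H_2 ≅ Z.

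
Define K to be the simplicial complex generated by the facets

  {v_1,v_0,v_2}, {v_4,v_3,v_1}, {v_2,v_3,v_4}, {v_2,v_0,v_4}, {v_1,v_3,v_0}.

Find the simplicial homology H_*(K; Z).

H_0 = Z,  H_1 = Z,  H_2 = 0.

Fix the vertex order v_0 < v_1 < v_2 < v_3 < v_4 and write every simplex with vertices in increasing order. Then dim K = 2 and the simplices of K are:

  0-simplices (5): [v_0], [v_1], [v_2], [v_3], [v_4]
  1-simplices (10): [v_0,v_1], [v_0,v_2], [v_0,v_3], [v_0,v_4], [v_1,v_2], [v_1,v_3], [v_1,v_4], [v_2,v_3], [v_2,v_4], [v_3,v_4]
  2-simplices (5): [v_0,v_1,v_2], [v_0,v_1,v_3], [v_0,v_2,v_4], [v_1,v_3,v_4], [v_2,v_3,v_4]

giving chain groups C_0 ≅ Z^5, C_1 ≅ Z^10, C_2 ≅ Z^5.

Boundary ∂_1: C_1 → C_0 maps an edge to its endpoints' difference, ∂[p,q] = q − p. For instance
  ∂[v_2,v_4] = [v_4] − [v_2].
This gives a 5×10 integer matrix of rank 4; reducing to Smith normal form yields diagonal entries (1,1,1,1).

The boundary map ∂_2: C_2 → C_1 maps a triangle to the signed sum of its edges. For instance
  ∂[v_0,v_2,v_4] = [v_2,v_4] − [v_0,v_4] + [v_0,v_2],
  ∂[v_0,v_1,v_2] = [v_1,v_2] − [v_0,v_2] + [v_0,v_1].
This gives a 10×5 integer matrix of rank 5; reducing to Smith normal form yields diagonal entries (1,1,1,1,1).

Reading off H_k = ker ∂_k / im ∂_{k+1}:

  H_0: rank C_0 − rank ∂_1 = 5 − 4 = 1, and the invariant factors of ∂_1 are all 1, so H_0 ≅ Z.
  H_1: rank ker ∂_1 − rank ∂_2 = (10 − 4) − 5 = 1, and the invariant factors of ∂_2 are all 1, so H_1 ≅ Z.
  H_2: rank ker ∂_2 − rank ∂_3 = (5 − 5) − 0 = 0, and there is no ∂_3, so H_2 ≅ 0.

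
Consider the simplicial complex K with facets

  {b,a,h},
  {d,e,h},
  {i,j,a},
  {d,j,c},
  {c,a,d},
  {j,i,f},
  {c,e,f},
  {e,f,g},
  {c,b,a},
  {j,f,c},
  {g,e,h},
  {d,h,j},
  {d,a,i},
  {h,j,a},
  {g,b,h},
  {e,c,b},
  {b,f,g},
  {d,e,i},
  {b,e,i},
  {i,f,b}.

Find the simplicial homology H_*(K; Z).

H_0 ≅ Z,  H_1 ≅ Z ⊕ Z/2Z,  H_2 = 0.

Order the vertices as a < b < c < d < e < f < g < h < i < j. Listing each simplex with vertices in this order, K has dimension 2 with simplices:

  0-simplices (10): a, b, c, d, e, f, g, h, i, j
  1-simplices (30): ab, ac, ad, ah, ai, aj, bc, be, bf, bg, bh, bi, cd, ce, cf, cj, de, dh, di, dj, ef, eg, eh, ei, fg, fi, fj, gh, hj, ij
  2-simplices (20): abc, abh, acd, adi, ahj, aij, bce, bei, bfg, bfi, bgh, cdj, cef, cfj, deh, dei, dhj, efg, egh, fij

Hence C_0 ≅ Z^10, C_1 ≅ Z^30, C_2 ≅ Z^20.

The boundary map ∂_1: C_1 → C_0 sends each edge [p,q] (with p < q) to q − p.
The resulting 10×30 matrix has rank 9, and its Smith normal form has invariant factors (1,1,1,1,1,1,1,1,1).

The boundary map ∂_2: C_2 → C_1 sends each 2-simplex [p,q,r] to [q,r] − [p,r] + [p,q]. For instance
  ∂efg = fg − eg + ef,
  ∂adi = di − ai + ad.
The 30×20 boundary matrix has rank 20 and Smith normal form diag(1,1,1,1,1,1,1,1,1,1,1,1,1,1,1,1,1,1,1,2).

Computing H_k = (kernel of ∂_k) / (image of ∂_{k+1}):

  H_0: rank C_0 − rank ∂_1 = 10 − 9 = 1, and the invariant factors of ∂_1 are all 1, so H_0 ≅ Z.
  H_1: rank ker ∂_1 − rank ∂_2 = (30 − 9) − 20 = 1, and ∂_2 has invariant factor 2 > 1, so H_1 ≅ Z ⊕ Z/2Z.
  H_2: rank ker ∂_2 − rank ∂_3 = (20 − 20) − 0 = 0, and there is no ∂_3, so H_2 ≅ 0.

(K is a triangulation of the Klein bottle.)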